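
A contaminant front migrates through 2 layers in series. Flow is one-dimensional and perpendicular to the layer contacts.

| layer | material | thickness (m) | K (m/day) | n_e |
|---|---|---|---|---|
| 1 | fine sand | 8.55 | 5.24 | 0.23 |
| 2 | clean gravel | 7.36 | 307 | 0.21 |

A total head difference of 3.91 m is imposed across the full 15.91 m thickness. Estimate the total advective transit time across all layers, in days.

With flow normal to the layers, continuity requires the same specific discharge q through every layer.
Σ(b_i/K_i) = 8.55/5.24 + 7.36/307 = 1.656 d.
q = Δh / Σ(b_i/K_i) = 3.91 / 1.656 = 2.362 m/day.
In each layer the seepage velocity is v_i = q/n_i, so the layer transit time is t_i = b_i·n_i / q:
  layer 1 (fine sand): t_1 = 8.55 × 0.23 / 2.362 = 0.8327 d
  layer 2 (clean gravel): t_2 = 7.36 × 0.21 / 2.362 = 0.6545 d
Total t = Σ t_i = 1.487 days.

1.49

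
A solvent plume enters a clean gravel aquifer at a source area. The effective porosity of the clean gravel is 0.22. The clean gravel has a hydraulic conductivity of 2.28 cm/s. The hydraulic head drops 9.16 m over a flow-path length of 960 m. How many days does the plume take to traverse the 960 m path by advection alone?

11.2

Convert K: 2.28 cm/s × 864 = 1970 m/day.
Hydraulic gradient i = Δh / L = 9.16 / 960 = 0.009542.
Darcy flux q = K · i = 1970 × 0.009542 = 18.80 m/day.
Seepage velocity v = q / n_e = 18.80 / 0.22 = 85.44 m/day.
Travel time t = L / v = 960 / 85.44 = 11.24 days.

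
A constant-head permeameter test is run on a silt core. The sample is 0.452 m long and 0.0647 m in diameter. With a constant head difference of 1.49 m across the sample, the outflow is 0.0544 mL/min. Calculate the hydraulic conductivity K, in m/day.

0.00723

Cross-sectional area A = π·(d/2)² = π × (0.0647/2)² = 0.003288 m².
Convert discharge: 0.0544 mL/min = 9.067e-10 m³/s.
Darcy's law rearranged: K = Q·L / (A·Δh) = 9.067e-10 × 0.452 / (0.003288 × 1.49) = 8.366e-08 m/s = 0.007228 m/day.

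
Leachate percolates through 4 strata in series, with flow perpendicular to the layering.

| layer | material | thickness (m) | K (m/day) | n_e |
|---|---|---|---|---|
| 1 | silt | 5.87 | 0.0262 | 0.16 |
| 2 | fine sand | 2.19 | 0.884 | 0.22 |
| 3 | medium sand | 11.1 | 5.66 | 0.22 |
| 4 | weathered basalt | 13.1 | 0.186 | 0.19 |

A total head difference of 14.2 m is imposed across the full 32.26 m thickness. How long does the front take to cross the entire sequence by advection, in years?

0.366

With flow normal to the layers, continuity requires the same specific discharge q through every layer.
Σ(b_i/K_i) = 5.87/0.0262 + 2.19/0.884 + 11.1/5.66 + 13.1/0.186 = 298.9 d.
q = Δh / Σ(b_i/K_i) = 14.2 / 298.9 = 0.04751 m/day.
In each layer the seepage velocity is v_i = q/n_i, so the layer transit time is t_i = b_i·n_i / q:
  layer 1 (silt): t_1 = 5.87 × 0.16 / 0.04751 = 19.77 d
  layer 2 (fine sand): t_2 = 2.19 × 0.22 / 0.04751 = 10.14 d
  layer 3 (medium sand): t_3 = 11.1 × 0.22 / 0.04751 = 51.40 d
  layer 4 (weathered basalt): t_4 = 13.1 × 0.19 / 0.04751 = 52.39 d
Total t = Σ t_i = 133.7 days = 0.3661 years.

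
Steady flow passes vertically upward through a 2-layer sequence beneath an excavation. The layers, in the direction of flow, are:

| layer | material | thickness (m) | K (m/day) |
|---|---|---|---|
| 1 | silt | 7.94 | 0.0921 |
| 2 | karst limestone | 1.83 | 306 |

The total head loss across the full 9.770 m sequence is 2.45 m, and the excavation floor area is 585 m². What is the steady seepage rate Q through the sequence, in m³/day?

Flow is perpendicular to layering, so the layers act in series and the equivalent K is the thickness-weighted harmonic mean.
Total thickness L = 7.94 + 1.83 = 9.770 m.
Σ(b_i/K_i) = 7.94/0.0921 + 1.83/306 = 86.22 d.
K_eq = L / Σ(b_i/K_i) = 9.770 / 86.22 = 0.1133 m/day.
Q = K_eq · A · (Δh/L) = 0.1133 × 585 × (2.45/9.770) = 16.62 m³/day.

16.6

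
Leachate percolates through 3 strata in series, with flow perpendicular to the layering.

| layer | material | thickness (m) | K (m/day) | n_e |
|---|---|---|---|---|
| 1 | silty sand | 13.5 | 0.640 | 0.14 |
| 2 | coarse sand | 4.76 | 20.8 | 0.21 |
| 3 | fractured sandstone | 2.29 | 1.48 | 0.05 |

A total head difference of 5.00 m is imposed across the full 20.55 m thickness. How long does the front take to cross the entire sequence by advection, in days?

13.7

With flow normal to the layers, continuity requires the same specific discharge q through every layer.
Σ(b_i/K_i) = 13.5/0.640 + 4.76/20.8 + 2.29/1.48 = 22.87 d.
q = Δh / Σ(b_i/K_i) = 5.00 / 22.87 = 0.2186 m/day.
In each layer the seepage velocity is v_i = q/n_i, so the layer transit time is t_i = b_i·n_i / q:
  layer 1 (silty sand): t_1 = 13.5 × 0.14 / 0.2186 = 8.645 d
  layer 2 (coarse sand): t_2 = 4.76 × 0.21 / 0.2186 = 4.572 d
  layer 3 (fractured sandstone): t_3 = 2.29 × 0.05 / 0.2186 = 0.5237 d
Total t = Σ t_i = 13.74 days.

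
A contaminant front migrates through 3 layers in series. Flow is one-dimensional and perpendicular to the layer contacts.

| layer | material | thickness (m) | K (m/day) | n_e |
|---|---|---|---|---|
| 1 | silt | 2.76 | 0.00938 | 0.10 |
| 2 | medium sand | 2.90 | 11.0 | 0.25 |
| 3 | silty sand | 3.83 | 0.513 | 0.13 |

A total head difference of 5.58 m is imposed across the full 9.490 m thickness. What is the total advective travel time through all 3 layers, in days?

81.1

With flow normal to the layers, continuity requires the same specific discharge q through every layer.
Σ(b_i/K_i) = 2.76/0.00938 + 2.90/11.0 + 3.83/0.513 = 302.0 d.
q = Δh / Σ(b_i/K_i) = 5.58 / 302.0 = 0.01848 m/day.
In each layer the seepage velocity is v_i = q/n_i, so the layer transit time is t_i = b_i·n_i / q:
  layer 1 (silt): t_1 = 2.76 × 0.10 / 0.01848 = 14.94 d
  layer 2 (medium sand): t_2 = 2.90 × 0.25 / 0.01848 = 39.23 d
  layer 3 (silty sand): t_3 = 3.83 × 0.13 / 0.01848 = 26.94 d
Total t = Σ t_i = 81.12 days.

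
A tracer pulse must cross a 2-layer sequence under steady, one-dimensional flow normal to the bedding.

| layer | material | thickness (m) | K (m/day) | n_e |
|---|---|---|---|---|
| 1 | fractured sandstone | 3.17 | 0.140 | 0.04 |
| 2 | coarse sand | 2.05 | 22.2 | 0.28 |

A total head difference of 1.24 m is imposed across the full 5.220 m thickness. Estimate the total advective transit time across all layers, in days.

With flow normal to the layers, continuity requires the same specific discharge q through every layer.
Σ(b_i/K_i) = 3.17/0.140 + 2.05/22.2 = 22.74 d.
q = Δh / Σ(b_i/K_i) = 1.24 / 22.74 = 0.05454 m/day.
In each layer the seepage velocity is v_i = q/n_i, so the layer transit time is t_i = b_i·n_i / q:
  layer 1 (fractured sandstone): t_1 = 3.17 × 0.04 / 0.05454 = 2.325 d
  layer 2 (coarse sand): t_2 = 2.05 × 0.28 / 0.05454 = 10.52 d
Total t = Σ t_i = 12.85 days.

12.8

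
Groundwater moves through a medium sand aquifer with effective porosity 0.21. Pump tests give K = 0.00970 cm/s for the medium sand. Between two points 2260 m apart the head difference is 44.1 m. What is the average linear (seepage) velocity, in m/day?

0.779

Convert K: 0.00970 cm/s × 864 = 8.381 m/day.
Hydraulic gradient i = Δh / L = 44.1 / 2260 = 0.01951.
Darcy flux q = K · i = 8.381 × 0.01951 = 0.1635 m/day.
Seepage velocity v = q / n_e = 0.1635 / 0.21 = 0.7787 m/day.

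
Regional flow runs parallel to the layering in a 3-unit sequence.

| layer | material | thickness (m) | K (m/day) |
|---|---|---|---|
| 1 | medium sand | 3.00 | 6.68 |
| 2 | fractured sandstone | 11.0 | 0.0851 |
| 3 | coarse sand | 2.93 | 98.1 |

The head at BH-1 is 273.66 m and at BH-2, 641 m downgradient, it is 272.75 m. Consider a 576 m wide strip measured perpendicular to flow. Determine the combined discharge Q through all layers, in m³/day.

252

Flow is parallel to layering, so each bed carries its own Darcy discharge and the transmissivities add.
Σ(K_i·b_i) = 6.68×3.00 + 0.0851×11.0 + 98.1×2.93 = 308.4 m²/day.
Hydraulic gradient i = (273.66 − 272.75) / 641 = 0.91 / 641 = 0.001420.
Q = Σ(K_i·b_i) · W · i = 308.4 × 576 × 0.001420 = 252.2 m³/day.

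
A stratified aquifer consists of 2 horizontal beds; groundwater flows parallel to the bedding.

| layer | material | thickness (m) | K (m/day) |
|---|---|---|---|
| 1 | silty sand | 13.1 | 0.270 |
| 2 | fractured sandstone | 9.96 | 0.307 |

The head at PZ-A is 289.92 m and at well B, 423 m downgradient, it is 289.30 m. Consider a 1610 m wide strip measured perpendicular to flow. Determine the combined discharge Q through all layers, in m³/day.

Flow is parallel to layering, so each bed carries its own Darcy discharge and the transmissivities add.
Σ(K_i·b_i) = 0.270×13.1 + 0.307×9.96 = 6.595 m²/day.
Hydraulic gradient i = (289.92 − 289.30) / 423 = 0.62 / 423 = 0.001466.
Q = Σ(K_i·b_i) · W · i = 6.595 × 1610 × 0.001466 = 15.56 m³/day.

15.6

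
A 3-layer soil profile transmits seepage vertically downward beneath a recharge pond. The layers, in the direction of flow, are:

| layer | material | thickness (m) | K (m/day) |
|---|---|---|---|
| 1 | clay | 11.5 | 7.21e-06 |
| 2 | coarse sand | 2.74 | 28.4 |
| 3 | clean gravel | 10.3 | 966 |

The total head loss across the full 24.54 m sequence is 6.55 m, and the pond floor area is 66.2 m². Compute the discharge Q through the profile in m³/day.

Flow is perpendicular to layering, so the layers act in series and the equivalent K is the thickness-weighted harmonic mean.
Total thickness L = 11.5 + 2.74 + 10.3 = 24.54 m.
Σ(b_i/K_i) = 11.5/7.21e-06 + 2.74/28.4 + 10.3/966 = 1.595e+06 d.
K_eq = L / Σ(b_i/K_i) = 24.54 / 1.595e+06 = 1.539e-05 m/day.
Q = K_eq · A · (Δh/L) = 1.539e-05 × 66.2 × (6.55/24.54) = 0.0002719 m³/day.

0.000272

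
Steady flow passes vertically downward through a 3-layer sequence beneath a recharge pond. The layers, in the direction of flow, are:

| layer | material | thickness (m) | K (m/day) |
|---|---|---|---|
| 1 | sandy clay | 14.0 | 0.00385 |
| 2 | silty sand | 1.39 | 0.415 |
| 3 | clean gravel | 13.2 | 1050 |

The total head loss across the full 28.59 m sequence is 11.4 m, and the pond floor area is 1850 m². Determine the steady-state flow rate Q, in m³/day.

5.79

Flow is perpendicular to layering, so the layers act in series and the equivalent K is the thickness-weighted harmonic mean.
Total thickness L = 14.0 + 1.39 + 13.2 = 28.59 m.
Σ(b_i/K_i) = 14.0/0.00385 + 1.39/0.415 + 13.2/1050 = 3640 d.
K_eq = L / Σ(b_i/K_i) = 28.59 / 3640 = 0.007855 m/day.
Q = K_eq · A · (Δh/L) = 0.007855 × 1850 × (11.4/28.59) = 5.794 m³/day.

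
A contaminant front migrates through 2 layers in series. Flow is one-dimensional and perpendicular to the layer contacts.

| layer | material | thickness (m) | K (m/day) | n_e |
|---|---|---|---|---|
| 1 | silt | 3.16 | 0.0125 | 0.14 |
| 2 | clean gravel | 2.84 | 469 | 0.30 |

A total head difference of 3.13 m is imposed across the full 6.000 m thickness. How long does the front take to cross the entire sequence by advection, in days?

105

With flow normal to the layers, continuity requires the same specific discharge q through every layer.
Σ(b_i/K_i) = 3.16/0.0125 + 2.84/469 = 252.8 d.
q = Δh / Σ(b_i/K_i) = 3.13 / 252.8 = 0.01238 m/day.
In each layer the seepage velocity is v_i = q/n_i, so the layer transit time is t_i = b_i·n_i / q:
  layer 1 (silt): t_1 = 3.16 × 0.14 / 0.01238 = 35.73 d
  layer 2 (clean gravel): t_2 = 2.84 × 0.30 / 0.01238 = 68.81 d
Total t = Σ t_i = 104.5 days.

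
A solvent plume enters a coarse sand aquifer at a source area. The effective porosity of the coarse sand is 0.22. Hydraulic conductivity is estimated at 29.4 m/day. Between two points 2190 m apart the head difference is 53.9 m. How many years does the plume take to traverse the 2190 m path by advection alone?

1.82

Hydraulic gradient i = Δh / L = 53.9 / 2190 = 0.02461.
Darcy flux q = K · i = 29.40 × 0.02461 = 0.7236 m/day.
Seepage velocity v = q / n_e = 0.7236 / 0.22 = 3.289 m/day.
Travel time t = L / v = 2190 / 3.289 = 665.8 days = 1.823 years.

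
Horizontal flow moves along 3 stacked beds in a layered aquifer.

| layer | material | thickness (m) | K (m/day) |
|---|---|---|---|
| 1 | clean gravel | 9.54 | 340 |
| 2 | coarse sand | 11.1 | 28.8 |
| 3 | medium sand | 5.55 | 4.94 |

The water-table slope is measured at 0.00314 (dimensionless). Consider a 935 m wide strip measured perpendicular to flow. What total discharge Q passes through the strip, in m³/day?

10500

Flow is parallel to layering, so each bed carries its own Darcy discharge and the transmissivities add.
Σ(K_i·b_i) = 340×9.54 + 28.8×11.1 + 4.94×5.55 = 3591 m²/day.
Hydraulic gradient i = 0.00314.
Q = Σ(K_i·b_i) · W · i = 3591 × 935 × 0.003140 = 10542 m³/day.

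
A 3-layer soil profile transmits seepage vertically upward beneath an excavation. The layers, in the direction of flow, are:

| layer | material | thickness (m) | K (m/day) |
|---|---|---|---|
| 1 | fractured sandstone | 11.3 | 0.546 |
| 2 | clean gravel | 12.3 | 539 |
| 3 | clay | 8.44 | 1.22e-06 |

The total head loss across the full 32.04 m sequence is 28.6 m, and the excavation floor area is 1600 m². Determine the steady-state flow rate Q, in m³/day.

0.00661

Flow is perpendicular to layering, so the layers act in series and the equivalent K is the thickness-weighted harmonic mean.
Total thickness L = 11.3 + 12.3 + 8.44 = 32.04 m.
Σ(b_i/K_i) = 11.3/0.546 + 12.3/539 + 8.44/1.22e-06 = 6.918e+06 d.
K_eq = L / Σ(b_i/K_i) = 32.04 / 6.918e+06 = 4.631e-06 m/day.
Q = K_eq · A · (Δh/L) = 4.631e-06 × 1600 × (28.6/32.04) = 0.006615 m³/day.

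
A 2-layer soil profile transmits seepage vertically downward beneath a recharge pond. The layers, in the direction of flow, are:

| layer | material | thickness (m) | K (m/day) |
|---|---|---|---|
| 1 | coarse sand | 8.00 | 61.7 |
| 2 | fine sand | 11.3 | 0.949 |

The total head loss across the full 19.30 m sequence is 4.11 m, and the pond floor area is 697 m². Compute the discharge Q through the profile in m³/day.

238

Flow is perpendicular to layering, so the layers act in series and the equivalent K is the thickness-weighted harmonic mean.
Total thickness L = 8.00 + 11.3 = 19.30 m.
Σ(b_i/K_i) = 8.00/61.7 + 11.3/0.949 = 12.04 d.
K_eq = L / Σ(b_i/K_i) = 19.30 / 12.04 = 1.603 m/day.
Q = K_eq · A · (Δh/L) = 1.603 × 697 × (4.11/19.30) = 238.0 m³/day.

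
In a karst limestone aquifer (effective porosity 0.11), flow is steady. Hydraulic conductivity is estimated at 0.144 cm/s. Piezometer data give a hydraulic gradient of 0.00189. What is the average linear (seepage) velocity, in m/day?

Convert K: 0.144 cm/s × 864 = 124.4 m/day.
Hydraulic gradient i = 0.00189.
Darcy flux q = K · i = 124.4 × 0.001890 = 0.2351 m/day.
Seepage velocity v = q / n_e = 0.2351 / 0.11 = 2.138 m/day.

2.14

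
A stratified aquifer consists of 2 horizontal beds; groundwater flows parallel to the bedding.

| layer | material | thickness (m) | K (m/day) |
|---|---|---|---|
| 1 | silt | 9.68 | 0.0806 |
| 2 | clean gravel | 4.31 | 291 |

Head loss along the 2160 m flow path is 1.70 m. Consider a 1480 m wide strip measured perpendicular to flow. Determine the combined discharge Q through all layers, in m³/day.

Flow is parallel to layering, so each bed carries its own Darcy discharge and the transmissivities add.
Σ(K_i·b_i) = 0.0806×9.68 + 291×4.31 = 1255 m²/day.
Hydraulic gradient i = Δh / L = 1.70 / 2160 = 0.0007870.
Q = Σ(K_i·b_i) · W · i = 1255 × 1480 × 0.0007870 = 1462 m³/day.

1460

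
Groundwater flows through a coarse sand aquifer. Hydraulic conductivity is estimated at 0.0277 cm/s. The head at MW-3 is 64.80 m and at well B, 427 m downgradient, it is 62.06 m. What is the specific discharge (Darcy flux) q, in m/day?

Convert K: 0.0277 cm/s × 864 = 23.93 m/day.
Hydraulic gradient i = (64.80 − 62.06) / 427 = 2.74 / 427 = 0.006417.
Specific discharge q = K · i = 23.93 × 0.006417 = 0.1536 m/day.

0.154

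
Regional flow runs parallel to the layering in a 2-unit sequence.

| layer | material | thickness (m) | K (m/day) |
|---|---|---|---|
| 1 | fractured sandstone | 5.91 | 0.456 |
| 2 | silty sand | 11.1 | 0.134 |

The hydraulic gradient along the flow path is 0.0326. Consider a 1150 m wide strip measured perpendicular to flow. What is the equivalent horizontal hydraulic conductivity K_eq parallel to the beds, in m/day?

Flow is parallel to layering, so each bed carries its own Darcy discharge and the transmissivities add.
Σ(K_i·b_i) = 0.456×5.91 + 0.134×11.1 = 4.182 m²/day.
Total thickness b = 17.01 m, so K_eq = Σ(K_i·b_i)/b = 0.2459 m/day.

0.246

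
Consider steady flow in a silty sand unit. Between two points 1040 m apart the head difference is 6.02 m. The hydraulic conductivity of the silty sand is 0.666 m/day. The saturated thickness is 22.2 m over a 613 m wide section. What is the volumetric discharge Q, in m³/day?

52.5

Cross-sectional area A = 613 × 22.2 = 13609 m².
Hydraulic gradient i = Δh / L = 6.02 / 1040 = 0.005788.
Darcy's law: Q = K · A · i = 0.6660 × 13609 × 0.005788 = 52.46 m³/day.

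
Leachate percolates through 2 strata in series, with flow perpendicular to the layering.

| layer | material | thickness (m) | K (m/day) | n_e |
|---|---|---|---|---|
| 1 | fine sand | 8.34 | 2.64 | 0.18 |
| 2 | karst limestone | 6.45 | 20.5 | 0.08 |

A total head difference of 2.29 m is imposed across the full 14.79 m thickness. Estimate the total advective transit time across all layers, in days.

3.06

With flow normal to the layers, continuity requires the same specific discharge q through every layer.
Σ(b_i/K_i) = 8.34/2.64 + 6.45/20.5 = 3.474 d.
q = Δh / Σ(b_i/K_i) = 2.29 / 3.474 = 0.6592 m/day.
In each layer the seepage velocity is v_i = q/n_i, so the layer transit time is t_i = b_i·n_i / q:
  layer 1 (fine sand): t_1 = 8.34 × 0.18 / 0.6592 = 2.277 d
  layer 2 (karst limestone): t_2 = 6.45 × 0.08 / 0.6592 = 0.7827 d
Total t = Σ t_i = 3.060 days.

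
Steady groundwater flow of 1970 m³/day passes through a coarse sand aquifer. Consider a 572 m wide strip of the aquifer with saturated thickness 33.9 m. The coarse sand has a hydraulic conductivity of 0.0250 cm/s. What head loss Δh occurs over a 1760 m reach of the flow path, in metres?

8.28

Convert K: 0.0250 cm/s × 864 = 21.60 m/day.
Cross-sectional area A = 572 × 33.9 = 19391 m².
From Q = K·A·i, i = Q / (K·A) = 1970 / (21.60 × 19391) = 0.004703.
Head loss Δh = i · L = 0.004703 × 1760 = 8.278 m.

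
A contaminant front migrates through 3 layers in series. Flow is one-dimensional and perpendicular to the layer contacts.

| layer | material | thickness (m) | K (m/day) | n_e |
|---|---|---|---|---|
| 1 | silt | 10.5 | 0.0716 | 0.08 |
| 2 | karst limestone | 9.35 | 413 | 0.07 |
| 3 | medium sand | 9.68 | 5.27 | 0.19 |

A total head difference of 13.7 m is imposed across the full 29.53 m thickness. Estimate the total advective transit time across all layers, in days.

With flow normal to the layers, continuity requires the same specific discharge q through every layer.
Σ(b_i/K_i) = 10.5/0.0716 + 9.35/413 + 9.68/5.27 = 148.5 d.
q = Δh / Σ(b_i/K_i) = 13.7 / 148.5 = 0.09225 m/day.
In each layer the seepage velocity is v_i = q/n_i, so the layer transit time is t_i = b_i·n_i / q:
  layer 1 (silt): t_1 = 10.5 × 0.08 / 0.09225 = 9.106 d
  layer 2 (karst limestone): t_2 = 9.35 × 0.07 / 0.09225 = 7.095 d
  layer 3 (medium sand): t_3 = 9.68 × 0.19 / 0.09225 = 19.94 d
Total t = Σ t_i = 36.14 days.

36.1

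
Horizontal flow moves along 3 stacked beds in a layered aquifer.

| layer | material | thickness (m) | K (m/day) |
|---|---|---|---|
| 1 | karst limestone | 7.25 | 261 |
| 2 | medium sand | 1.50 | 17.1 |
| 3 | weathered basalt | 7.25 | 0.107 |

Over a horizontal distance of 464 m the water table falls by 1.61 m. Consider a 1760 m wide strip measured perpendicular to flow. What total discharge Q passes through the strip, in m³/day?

Flow is parallel to layering, so each bed carries its own Darcy discharge and the transmissivities add.
Σ(K_i·b_i) = 261×7.25 + 17.1×1.50 + 0.107×7.25 = 1919 m²/day.
Hydraulic gradient i = Δh / L = 1.61 / 464 = 0.003470.
Q = Σ(K_i·b_i) · W · i = 1919 × 1760 × 0.003470 = 11717 m³/day.

11700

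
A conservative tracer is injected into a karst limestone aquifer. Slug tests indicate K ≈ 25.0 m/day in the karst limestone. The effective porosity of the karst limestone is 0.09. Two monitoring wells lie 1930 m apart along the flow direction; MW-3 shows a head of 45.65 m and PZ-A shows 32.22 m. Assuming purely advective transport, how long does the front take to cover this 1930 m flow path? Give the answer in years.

2.73

Hydraulic gradient i = (45.65 − 32.22) / 1930 = 13.43 / 1930 = 0.006959.
Darcy flux q = K · i = 25.00 × 0.006959 = 0.1740 m/day.
Seepage velocity v = q / n_e = 0.1740 / 0.09 = 1.933 m/day.
Travel time t = L / v = 1930 / 1.933 = 998.5 days = 2.734 years.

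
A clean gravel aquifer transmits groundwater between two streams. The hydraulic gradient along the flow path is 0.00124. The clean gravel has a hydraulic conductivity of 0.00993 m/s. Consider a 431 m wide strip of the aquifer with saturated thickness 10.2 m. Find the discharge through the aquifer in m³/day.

Convert K: 0.00993 m/s × 86400 = 858.0 m/day.
Cross-sectional area A = 431 × 10.2 = 4396 m².
Hydraulic gradient i = 0.00124.
Darcy's law: Q = K · A · i = 858.0 × 4396 × 0.001240 = 4677 m³/day.

4680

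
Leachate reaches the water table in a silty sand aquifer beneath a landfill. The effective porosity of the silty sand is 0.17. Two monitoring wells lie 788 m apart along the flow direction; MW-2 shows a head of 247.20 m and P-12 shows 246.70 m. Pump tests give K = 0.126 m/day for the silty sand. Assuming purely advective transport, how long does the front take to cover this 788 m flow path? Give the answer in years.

Hydraulic gradient i = (247.20 − 246.70) / 788 = 0.5 / 788 = 0.0006345.
Darcy flux q = K · i = 0.1260 × 0.0006345 = 7.995e-05 m/day.
Seepage velocity v = q / n_e = 7.995e-05 / 0.17 = 0.0004703 m/day.
Travel time t = L / v = 788 / 0.0004703 = 1.676e+06 days = 4587 years.

4590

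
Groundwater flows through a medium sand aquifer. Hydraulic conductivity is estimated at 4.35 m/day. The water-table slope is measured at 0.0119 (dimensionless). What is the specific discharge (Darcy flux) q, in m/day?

Hydraulic gradient i = 0.0119.
Specific discharge q = K · i = 4.350 × 0.01190 = 0.05176 m/day.

0.0518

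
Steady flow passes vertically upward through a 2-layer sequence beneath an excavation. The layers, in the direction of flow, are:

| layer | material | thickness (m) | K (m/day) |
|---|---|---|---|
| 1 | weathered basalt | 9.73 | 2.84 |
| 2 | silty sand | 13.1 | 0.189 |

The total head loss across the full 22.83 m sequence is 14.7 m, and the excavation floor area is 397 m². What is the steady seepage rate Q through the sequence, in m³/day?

Flow is perpendicular to layering, so the layers act in series and the equivalent K is the thickness-weighted harmonic mean.
Total thickness L = 9.73 + 13.1 = 22.83 m.
Σ(b_i/K_i) = 9.73/2.84 + 13.1/0.189 = 72.74 d.
K_eq = L / Σ(b_i/K_i) = 22.83 / 72.74 = 0.3139 m/day.
Q = K_eq · A · (Δh/L) = 0.3139 × 397 × (14.7/22.83) = 80.23 m³/day.

80.2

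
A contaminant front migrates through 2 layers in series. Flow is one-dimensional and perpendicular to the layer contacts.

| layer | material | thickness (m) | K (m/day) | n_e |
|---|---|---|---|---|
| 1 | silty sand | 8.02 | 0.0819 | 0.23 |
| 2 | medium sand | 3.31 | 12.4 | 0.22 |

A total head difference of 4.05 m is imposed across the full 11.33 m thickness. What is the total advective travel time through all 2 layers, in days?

62.4

With flow normal to the layers, continuity requires the same specific discharge q through every layer.
Σ(b_i/K_i) = 8.02/0.0819 + 3.31/12.4 = 98.19 d.
q = Δh / Σ(b_i/K_i) = 4.05 / 98.19 = 0.04125 m/day.
In each layer the seepage velocity is v_i = q/n_i, so the layer transit time is t_i = b_i·n_i / q:
  layer 1 (silty sand): t_1 = 8.02 × 0.23 / 0.04125 = 44.72 d
  layer 2 (medium sand): t_2 = 3.31 × 0.22 / 0.04125 = 17.66 d
Total t = Σ t_i = 62.38 days.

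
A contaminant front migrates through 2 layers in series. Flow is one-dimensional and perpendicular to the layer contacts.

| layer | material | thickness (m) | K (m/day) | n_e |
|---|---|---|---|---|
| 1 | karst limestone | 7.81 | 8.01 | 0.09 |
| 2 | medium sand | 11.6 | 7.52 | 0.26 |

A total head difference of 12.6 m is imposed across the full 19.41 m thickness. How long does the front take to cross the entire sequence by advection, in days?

0.743

With flow normal to the layers, continuity requires the same specific discharge q through every layer.
Σ(b_i/K_i) = 7.81/8.01 + 11.6/7.52 = 2.518 d.
q = Δh / Σ(b_i/K_i) = 12.6 / 2.518 = 5.005 m/day.
In each layer the seepage velocity is v_i = q/n_i, so the layer transit time is t_i = b_i·n_i / q:
  layer 1 (karst limestone): t_1 = 7.81 × 0.09 / 5.005 = 0.1404 d
  layer 2 (medium sand): t_2 = 11.6 × 0.26 / 5.005 = 0.6026 d
Total t = Σ t_i = 0.7431 days.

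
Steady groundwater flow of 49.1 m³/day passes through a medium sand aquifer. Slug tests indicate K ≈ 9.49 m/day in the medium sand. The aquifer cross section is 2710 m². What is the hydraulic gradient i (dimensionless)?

0.00191

From Q = K·A·i, i = Q / (K·A) = 49.1 / (9.490 × 2710) = 0.001909.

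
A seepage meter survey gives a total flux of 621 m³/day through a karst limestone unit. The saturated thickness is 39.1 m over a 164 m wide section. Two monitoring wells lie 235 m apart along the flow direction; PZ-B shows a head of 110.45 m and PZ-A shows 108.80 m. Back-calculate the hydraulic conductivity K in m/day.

13.8

Cross-sectional area A = 164 × 39.1 = 6412 m².
Hydraulic gradient i = (110.45 − 108.80) / 235 = 1.65 / 235 = 0.007021.
From Q = K·A·i, K = Q / (A·i) = 621 / (6412 × 0.007021) = 13.79 m/day.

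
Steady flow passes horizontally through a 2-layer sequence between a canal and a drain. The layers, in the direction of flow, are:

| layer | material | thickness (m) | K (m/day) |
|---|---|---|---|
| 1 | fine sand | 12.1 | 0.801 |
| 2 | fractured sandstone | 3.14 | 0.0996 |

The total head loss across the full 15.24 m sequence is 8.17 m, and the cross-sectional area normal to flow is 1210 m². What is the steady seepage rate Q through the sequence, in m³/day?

212

Flow is perpendicular to layering, so the layers act in series and the equivalent K is the thickness-weighted harmonic mean.
Total thickness L = 12.1 + 3.14 = 15.24 m.
Σ(b_i/K_i) = 12.1/0.801 + 3.14/0.0996 = 46.63 d.
K_eq = L / Σ(b_i/K_i) = 15.24 / 46.63 = 0.3268 m/day.
Q = K_eq · A · (Δh/L) = 0.3268 × 1210 × (8.17/15.24) = 212.0 m³/day.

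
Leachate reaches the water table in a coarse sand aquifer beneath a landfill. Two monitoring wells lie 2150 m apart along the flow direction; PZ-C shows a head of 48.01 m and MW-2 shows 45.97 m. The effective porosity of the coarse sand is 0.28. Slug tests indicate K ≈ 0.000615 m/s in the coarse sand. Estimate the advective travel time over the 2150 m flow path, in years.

Convert K: 0.000615 m/s × 86400 = 53.14 m/day.
Hydraulic gradient i = (48.01 − 45.97) / 2150 = 2.04 / 2150 = 0.0009488.
Darcy flux q = K · i = 53.14 × 0.0009488 = 0.05042 m/day.
Seepage velocity v = q / n_e = 0.05042 / 0.28 = 0.1801 m/day.
Travel time t = L / v = 2150 / 0.1801 = 11940 days = 32.69 years.

32.7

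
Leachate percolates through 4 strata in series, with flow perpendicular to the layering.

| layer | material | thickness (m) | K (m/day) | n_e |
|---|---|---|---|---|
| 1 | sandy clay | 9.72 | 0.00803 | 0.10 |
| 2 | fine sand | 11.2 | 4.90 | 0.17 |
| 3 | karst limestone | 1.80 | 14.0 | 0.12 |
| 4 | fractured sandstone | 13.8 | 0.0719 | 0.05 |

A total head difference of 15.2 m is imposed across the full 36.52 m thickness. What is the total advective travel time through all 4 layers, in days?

350

With flow normal to the layers, continuity requires the same specific discharge q through every layer.
Σ(b_i/K_i) = 9.72/0.00803 + 11.2/4.90 + 1.80/14.0 + 13.8/0.0719 = 1405 d.
q = Δh / Σ(b_i/K_i) = 15.2 / 1405 = 0.01082 m/day.
In each layer the seepage velocity is v_i = q/n_i, so the layer transit time is t_i = b_i·n_i / q:
  layer 1 (sandy clay): t_1 = 9.72 × 0.10 / 0.01082 = 89.83 d
  layer 2 (fine sand): t_2 = 11.2 × 0.17 / 0.01082 = 176.0 d
  layer 3 (karst limestone): t_3 = 1.80 × 0.12 / 0.01082 = 19.96 d
  layer 4 (fractured sandstone): t_4 = 13.8 × 0.05 / 0.01082 = 63.77 d
Total t = Σ t_i = 349.5 days.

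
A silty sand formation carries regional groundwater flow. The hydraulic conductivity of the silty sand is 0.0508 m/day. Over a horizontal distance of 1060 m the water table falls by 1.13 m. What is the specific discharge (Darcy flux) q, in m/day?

Hydraulic gradient i = Δh / L = 1.13 / 1060 = 0.001066.
Specific discharge q = K · i = 0.05080 × 0.001066 = 5.415e-05 m/day.

5.42e-05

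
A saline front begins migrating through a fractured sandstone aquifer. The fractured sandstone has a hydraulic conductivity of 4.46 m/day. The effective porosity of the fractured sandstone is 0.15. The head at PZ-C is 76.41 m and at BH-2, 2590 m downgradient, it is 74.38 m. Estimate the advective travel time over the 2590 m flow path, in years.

304

Hydraulic gradient i = (76.41 − 74.38) / 2590 = 2.03 / 2590 = 0.0007838.
Darcy flux q = K · i = 4.460 × 0.0007838 = 0.003496 m/day.
Seepage velocity v = q / n_e = 0.003496 / 0.15 = 0.02330 m/day.
Travel time t = L / v = 2590 / 0.02330 = 1.111e+05 days = 304.3 years.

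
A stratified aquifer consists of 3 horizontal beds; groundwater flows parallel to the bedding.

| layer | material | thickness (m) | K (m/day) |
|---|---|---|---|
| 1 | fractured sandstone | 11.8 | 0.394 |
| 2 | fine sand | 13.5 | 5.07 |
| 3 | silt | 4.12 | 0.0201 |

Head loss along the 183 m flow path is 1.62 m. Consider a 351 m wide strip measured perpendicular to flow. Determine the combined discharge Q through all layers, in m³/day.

Flow is parallel to layering, so each bed carries its own Darcy discharge and the transmissivities add.
Σ(K_i·b_i) = 0.394×11.8 + 5.07×13.5 + 0.0201×4.12 = 73.18 m²/day.
Hydraulic gradient i = Δh / L = 1.62 / 183 = 0.008852.
Q = Σ(K_i·b_i) · W · i = 73.18 × 351 × 0.008852 = 227.4 m³/day.

227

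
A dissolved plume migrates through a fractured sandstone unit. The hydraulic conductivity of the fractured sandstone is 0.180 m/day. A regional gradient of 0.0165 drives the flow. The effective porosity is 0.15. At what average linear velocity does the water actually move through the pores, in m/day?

0.0198

Hydraulic gradient i = 0.0165.
Darcy flux q = K · i = 0.1800 × 0.01650 = 0.002970 m/day.
Seepage velocity v = q / n_e = 0.002970 / 0.15 = 0.01980 m/day.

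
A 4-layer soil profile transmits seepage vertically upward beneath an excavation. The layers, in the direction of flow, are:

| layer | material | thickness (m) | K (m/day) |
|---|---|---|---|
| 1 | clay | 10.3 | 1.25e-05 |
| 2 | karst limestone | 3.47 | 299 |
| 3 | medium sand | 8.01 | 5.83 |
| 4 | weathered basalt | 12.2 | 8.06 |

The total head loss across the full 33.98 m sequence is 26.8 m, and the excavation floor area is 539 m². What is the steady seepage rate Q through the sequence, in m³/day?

Flow is perpendicular to layering, so the layers act in series and the equivalent K is the thickness-weighted harmonic mean.
Total thickness L = 10.3 + 3.47 + 8.01 + 12.2 = 33.98 m.
Σ(b_i/K_i) = 10.3/1.25e-05 + 3.47/299 + 8.01/5.83 + 12.2/8.06 = 8.240e+05 d.
K_eq = L / Σ(b_i/K_i) = 33.98 / 8.240e+05 = 4.124e-05 m/day.
Q = K_eq · A · (Δh/L) = 4.124e-05 × 539 × (26.8/33.98) = 0.01753 m³/day.

0.0175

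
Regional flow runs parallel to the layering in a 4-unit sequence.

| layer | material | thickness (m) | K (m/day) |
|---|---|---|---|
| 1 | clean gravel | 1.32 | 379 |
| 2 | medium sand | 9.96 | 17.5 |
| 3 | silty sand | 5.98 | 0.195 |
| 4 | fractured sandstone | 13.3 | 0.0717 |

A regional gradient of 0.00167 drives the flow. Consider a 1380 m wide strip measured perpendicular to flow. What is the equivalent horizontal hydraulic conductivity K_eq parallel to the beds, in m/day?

22.1

Flow is parallel to layering, so each bed carries its own Darcy discharge and the transmissivities add.
Σ(K_i·b_i) = 379×1.32 + 17.5×9.96 + 0.195×5.98 + 0.0717×13.3 = 676.7 m²/day.
Total thickness b = 30.56 m, so K_eq = Σ(K_i·b_i)/b = 22.14 m/day.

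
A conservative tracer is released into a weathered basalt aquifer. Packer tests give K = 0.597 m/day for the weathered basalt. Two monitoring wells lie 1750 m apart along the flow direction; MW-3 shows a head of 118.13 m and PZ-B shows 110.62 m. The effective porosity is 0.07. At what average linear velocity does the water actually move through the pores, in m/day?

0.0366

Hydraulic gradient i = (118.13 − 110.62) / 1750 = 7.51 / 1750 = 0.004291.
Darcy flux q = K · i = 0.5970 × 0.004291 = 0.002562 m/day.
Seepage velocity v = q / n_e = 0.002562 / 0.07 = 0.03660 m/day.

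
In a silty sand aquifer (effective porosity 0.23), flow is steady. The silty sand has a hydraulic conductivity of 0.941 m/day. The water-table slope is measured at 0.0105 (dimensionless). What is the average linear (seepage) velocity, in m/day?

Hydraulic gradient i = 0.0105.
Darcy flux q = K · i = 0.9410 × 0.01050 = 0.009881 m/day.
Seepage velocity v = q / n_e = 0.009881 / 0.23 = 0.04296 m/day.

0.0430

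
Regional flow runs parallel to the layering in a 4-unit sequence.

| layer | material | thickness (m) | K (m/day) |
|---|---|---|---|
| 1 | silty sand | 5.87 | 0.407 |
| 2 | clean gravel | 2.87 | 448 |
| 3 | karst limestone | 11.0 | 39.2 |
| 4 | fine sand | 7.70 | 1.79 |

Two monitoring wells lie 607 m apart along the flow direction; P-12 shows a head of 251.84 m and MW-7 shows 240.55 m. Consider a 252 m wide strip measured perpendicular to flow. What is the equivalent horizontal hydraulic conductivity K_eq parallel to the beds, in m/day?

Flow is parallel to layering, so each bed carries its own Darcy discharge and the transmissivities add.
Σ(K_i·b_i) = 0.407×5.87 + 448×2.87 + 39.2×11.0 + 1.79×7.70 = 1733 m²/day.
Total thickness b = 27.44 m, so K_eq = Σ(K_i·b_i)/b = 63.16 m/day.

63.2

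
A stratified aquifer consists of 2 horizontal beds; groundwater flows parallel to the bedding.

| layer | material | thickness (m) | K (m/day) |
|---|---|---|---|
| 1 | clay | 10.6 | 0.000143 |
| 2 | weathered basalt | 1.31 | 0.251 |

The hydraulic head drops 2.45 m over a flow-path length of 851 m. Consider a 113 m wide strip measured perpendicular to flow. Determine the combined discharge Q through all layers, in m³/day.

0.107

Flow is parallel to layering, so each bed carries its own Darcy discharge and the transmissivities add.
Σ(K_i·b_i) = 0.000143×10.6 + 0.251×1.31 = 0.3303 m²/day.
Hydraulic gradient i = Δh / L = 2.45 / 851 = 0.002879.
Q = Σ(K_i·b_i) · W · i = 0.3303 × 113 × 0.002879 = 0.1075 m³/day.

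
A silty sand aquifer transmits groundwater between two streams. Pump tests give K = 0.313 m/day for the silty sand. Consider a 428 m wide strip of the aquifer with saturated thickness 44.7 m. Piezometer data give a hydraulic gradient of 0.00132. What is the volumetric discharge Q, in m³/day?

7.90

Cross-sectional area A = 428 × 44.7 = 19132 m².
Hydraulic gradient i = 0.00132.
Darcy's law: Q = K · A · i = 0.3130 × 19132 × 0.001320 = 7.904 m³/day.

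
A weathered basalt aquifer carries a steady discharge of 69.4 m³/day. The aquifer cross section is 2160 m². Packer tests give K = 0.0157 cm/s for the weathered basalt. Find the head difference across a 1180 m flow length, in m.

2.79

Convert K: 0.0157 cm/s × 864 = 13.56 m/day.
From Q = K·A·i, i = Q / (K·A) = 69.4 / (13.56 × 2160) = 0.002369.
Head loss Δh = i · L = 0.002369 × 1180 = 2.795 m.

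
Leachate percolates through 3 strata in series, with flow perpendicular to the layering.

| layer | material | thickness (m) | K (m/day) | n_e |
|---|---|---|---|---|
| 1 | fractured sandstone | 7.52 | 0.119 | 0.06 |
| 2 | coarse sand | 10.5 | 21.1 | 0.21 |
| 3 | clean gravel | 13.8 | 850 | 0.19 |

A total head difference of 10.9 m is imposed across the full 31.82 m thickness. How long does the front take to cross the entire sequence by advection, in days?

30.8

With flow normal to the layers, continuity requires the same specific discharge q through every layer.
Σ(b_i/K_i) = 7.52/0.119 + 10.5/21.1 + 13.8/850 = 63.71 d.
q = Δh / Σ(b_i/K_i) = 10.9 / 63.71 = 0.1711 m/day.
In each layer the seepage velocity is v_i = q/n_i, so the layer transit time is t_i = b_i·n_i / q:
  layer 1 (fractured sandstone): t_1 = 7.52 × 0.06 / 0.1711 = 2.637 d
  layer 2 (coarse sand): t_2 = 10.5 × 0.21 / 0.1711 = 12.89 d
  layer 3 (clean gravel): t_3 = 13.8 × 0.19 / 0.1711 = 15.32 d
Total t = Σ t_i = 30.85 days.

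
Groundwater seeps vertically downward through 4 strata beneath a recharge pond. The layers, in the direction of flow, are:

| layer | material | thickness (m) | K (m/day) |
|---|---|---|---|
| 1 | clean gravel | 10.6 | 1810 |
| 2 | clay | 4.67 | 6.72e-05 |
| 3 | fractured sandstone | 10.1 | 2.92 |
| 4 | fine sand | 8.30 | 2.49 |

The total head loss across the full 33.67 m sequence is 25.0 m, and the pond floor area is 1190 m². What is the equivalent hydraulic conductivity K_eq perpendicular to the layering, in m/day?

0.000484

Flow is perpendicular to layering, so the layers act in series and the equivalent K is the thickness-weighted harmonic mean.
Total thickness L = 10.6 + 4.67 + 10.1 + 8.30 = 33.67 m.
Σ(b_i/K_i) = 10.6/1810 + 4.67/6.72e-05 + 10.1/2.92 + 8.30/2.49 = 69501 d.
K_eq = L / Σ(b_i/K_i) = 33.67 / 69501 = 0.0004845 m/day.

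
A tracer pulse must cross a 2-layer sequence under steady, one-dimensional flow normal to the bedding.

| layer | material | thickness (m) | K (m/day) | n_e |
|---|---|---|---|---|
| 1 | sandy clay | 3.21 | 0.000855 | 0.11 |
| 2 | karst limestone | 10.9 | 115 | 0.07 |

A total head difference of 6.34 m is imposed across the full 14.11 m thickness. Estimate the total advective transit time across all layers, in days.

With flow normal to the layers, continuity requires the same specific discharge q through every layer.
Σ(b_i/K_i) = 3.21/0.000855 + 10.9/115 = 3754 d.
q = Δh / Σ(b_i/K_i) = 6.34 / 3754 = 0.001689 m/day.
In each layer the seepage velocity is v_i = q/n_i, so the layer transit time is t_i = b_i·n_i / q:
  layer 1 (sandy clay): t_1 = 3.21 × 0.11 / 0.001689 = 209.1 d
  layer 2 (karst limestone): t_2 = 10.9 × 0.07 / 0.001689 = 451.8 d
Total t = Σ t_i = 660.9 days.

661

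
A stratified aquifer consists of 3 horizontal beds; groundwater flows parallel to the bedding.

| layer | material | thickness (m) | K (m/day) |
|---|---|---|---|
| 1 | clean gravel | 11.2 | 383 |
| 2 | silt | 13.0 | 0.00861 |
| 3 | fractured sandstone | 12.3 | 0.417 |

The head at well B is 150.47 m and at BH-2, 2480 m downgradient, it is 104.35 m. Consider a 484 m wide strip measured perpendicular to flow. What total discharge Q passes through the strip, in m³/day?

Flow is parallel to layering, so each bed carries its own Darcy discharge and the transmissivities add.
Σ(K_i·b_i) = 383×11.2 + 0.00861×13.0 + 0.417×12.3 = 4295 m²/day.
Hydraulic gradient i = (150.47 − 104.35) / 2480 = 46.12 / 2480 = 0.01860.
Q = Σ(K_i·b_i) · W · i = 4295 × 484 × 0.01860 = 38657 m³/day.

38700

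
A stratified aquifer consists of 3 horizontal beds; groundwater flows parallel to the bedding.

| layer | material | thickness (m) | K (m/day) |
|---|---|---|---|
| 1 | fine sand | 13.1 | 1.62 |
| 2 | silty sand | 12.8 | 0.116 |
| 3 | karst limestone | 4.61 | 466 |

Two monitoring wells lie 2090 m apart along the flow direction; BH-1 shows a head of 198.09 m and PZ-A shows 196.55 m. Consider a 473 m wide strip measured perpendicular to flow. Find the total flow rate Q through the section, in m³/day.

Flow is parallel to layering, so each bed carries its own Darcy discharge and the transmissivities add.
Σ(K_i·b_i) = 1.62×13.1 + 0.116×12.8 + 466×4.61 = 2171 m²/day.
Hydraulic gradient i = (198.09 − 196.55) / 2090 = 1.54 / 2090 = 0.0007368.
Q = Σ(K_i·b_i) · W · i = 2171 × 473 × 0.0007368 = 756.6 m³/day.

757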